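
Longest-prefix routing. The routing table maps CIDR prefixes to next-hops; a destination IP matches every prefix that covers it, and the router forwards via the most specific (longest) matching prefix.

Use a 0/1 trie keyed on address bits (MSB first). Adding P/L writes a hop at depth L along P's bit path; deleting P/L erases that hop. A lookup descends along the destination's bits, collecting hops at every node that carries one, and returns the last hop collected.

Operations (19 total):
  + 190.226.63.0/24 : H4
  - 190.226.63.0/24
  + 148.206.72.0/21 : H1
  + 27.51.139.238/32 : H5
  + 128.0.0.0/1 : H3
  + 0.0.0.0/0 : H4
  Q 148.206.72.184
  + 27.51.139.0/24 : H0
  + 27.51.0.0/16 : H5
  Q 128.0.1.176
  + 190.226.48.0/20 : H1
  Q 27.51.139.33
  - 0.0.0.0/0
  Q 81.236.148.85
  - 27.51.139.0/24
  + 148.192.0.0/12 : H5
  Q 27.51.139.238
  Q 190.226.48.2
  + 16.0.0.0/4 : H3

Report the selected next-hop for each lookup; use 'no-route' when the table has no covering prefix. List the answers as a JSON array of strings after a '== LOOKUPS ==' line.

Apply in order:
  add 190.226.63.0/24 -> H4 at depth 24
  - 190.226.63.0/24 clear@24
  add 148.206.72.0/21 -> H1 at depth 21
  add 27.51.139.238/32 -> H5 at depth 32
  add 128.0.0.0/1 -> H3 at depth 1
  add 0.0.0.0/0 -> H4 at depth 0
  lookup 148.206.72.184: bits 100101001100111001001 walk d0:H4→d1:H3→d2:-→d3:-→d4:-→d5:-→d6:-→d7:-→d8:-→d9:-→d10:-→d11:-→d12:-→d13:-→d14:-→d15:-→d16:-→d17:-→d18:-→d19:-→d20:-→d21:H1 -> H1
  add 27.51.139.0/24 -> H0 at depth 24
  add 27.51.0.0/16 -> H5 at depth 16
  lookup 128.0.1.176: bits 100 walk d0:H4→d1:H3→d2:-→d3:- -> H3
  add 190.226.48.0/20 -> H1 at depth 20
  lookup 27.51.139.33: bits 000110110011001110001011 walk d0:H4→d1:-→d2:-→d3:-→d4:-→d5:-→d6:-→d7:-→d8:-→d9:-→d10:-→d11:-→d12:-→d13:-→d14:-→d15:-→d16:H5→d17:-→d18:-→d19:-→d20:-→d21:-→d22:-→d23:-→d24:H0 -> H0
  - 0.0.0.0/0 clear@0
  lookup 81.236.148.85: bits 0 walk d0:-→d1:- -> no-route
  - 27.51.139.0/24 clear@24
  add 148.192.0.0/12 -> H5 at depth 12
  lookup 27.51.139.238: bits 00011011001100111000101111101110 walk d0:-→d1:-→d2:-→d3:-→d4:-→d5:-→d6:-→d7:-→d8:-→d9:-→d10:-→d11:-→d12:-→d13:-→d14:-→d15:-→d16:H5→d17:-→d18:-→d19:-→d20:-→d21:-→d22:-→d23:-→d24:-→d25:-→d26:-→d27:-→d28:-→d29:-→d30:-→d31:-→d32:H5 -> H5
  lookup 190.226.48.2: bits 10111110111000100011 walk d0:-→d1:H3→d2:-→d3:-→d4:-→d5:-→d6:-→d7:-→d8:-→d9:-→d10:-→d11:-→d12:-→d13:-→d14:-→d15:-→d16:-→d17:-→d18:-→d19:-→d20:H1 -> H1
  add 16.0.0.0/4 -> H3 at depth 4

== LOOKUPS ==
["H1","H3","H0","no-route","H5","H1"]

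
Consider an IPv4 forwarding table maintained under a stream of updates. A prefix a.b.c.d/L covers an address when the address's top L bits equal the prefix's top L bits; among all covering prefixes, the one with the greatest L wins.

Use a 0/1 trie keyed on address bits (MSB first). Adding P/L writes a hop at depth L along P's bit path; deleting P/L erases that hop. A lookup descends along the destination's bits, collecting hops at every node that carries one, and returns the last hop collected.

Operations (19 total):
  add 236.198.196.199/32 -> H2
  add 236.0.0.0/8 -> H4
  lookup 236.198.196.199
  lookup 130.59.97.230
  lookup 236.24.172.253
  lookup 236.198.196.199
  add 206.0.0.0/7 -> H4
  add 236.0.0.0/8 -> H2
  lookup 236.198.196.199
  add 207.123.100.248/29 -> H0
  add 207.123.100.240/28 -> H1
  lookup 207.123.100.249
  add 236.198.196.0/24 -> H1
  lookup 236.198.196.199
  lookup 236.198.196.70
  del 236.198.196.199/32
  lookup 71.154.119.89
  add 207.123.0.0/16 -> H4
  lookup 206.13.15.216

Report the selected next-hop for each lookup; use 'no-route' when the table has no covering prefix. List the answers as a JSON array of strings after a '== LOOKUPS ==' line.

Trace:
  + 236.198.196.199/32 (H2) depth=32
  + 236.0.0.0/8 (H4) depth=8
  lookup 236.198.196.199: bits 11101100110001101100010011000111 walk d0:-→d1:-→d2:-→d3:-→d4:-→d5:-→d6:-→d7:-→d8:H4→d9:-→d10:-→d11:-→d12:-→d13:-→d14:-→d15:-→d16:-→d17:-→d18:-→d19:-→d20:-→d21:-→d22:-→d23:-→d24:-→d25:-→d26:-→d27:-→d28:-→d29:-→d30:-→d31:-→d32:H2 -> H2
  lookup 130.59.97.230: bits 1 walk d0:-→d1:- -> no-route
  lookup 236.24.172.253: bits 11101100 walk d0:-→d1:-→d2:-→d3:-→d4:-→d5:-→d6:-→d7:-→d8:H4 -> H4
  lookup 236.198.196.199: bits 11101100110001101100010011000111 walk d0:-→d1:-→d2:-→d3:-→d4:-→d5:-→d6:-→d7:-→d8:H4→d9:-→d10:-→d11:-→d12:-→d13:-→d14:-→d15:-→d16:-→d17:-→d18:-→d19:-→d20:-→d21:-→d22:-→d23:-→d24:-→d25:-→d26:-→d27:-→d28:-→d29:-→d30:-→d31:-→d32:H2 -> H2
  + 206.0.0.0/7 (H4) depth=7
  + 236.0.0.0/8 (H2) depth=8
  lookup 236.198.196.199: bits 11101100110001101100010011000111 walk d0:-→d1:-→d2:-→d3:-→d4:-→d5:-→d6:-→d7:-→d8:H2→d9:-→d10:-→d11:-→d12:-→d13:-→d14:-→d15:-→d16:-→d17:-→d18:-→d19:-→d20:-→d21:-→d22:-→d23:-→d24:-→d25:-→d26:-→d27:-→d28:-→d29:-→d30:-→d31:-→d32:H2 -> H2
  + 207.123.100.248/29 (H0) depth=29
  + 207.123.100.240/28 (H1) depth=28
  lookup 207.123.100.249: bits 11001111011110110110010011111 walk d0:-→d1:-→d2:-→d3:-→d4:-→d5:-→d6:-→d7:H4→d8:-→d9:-→d10:-→d11:-→d12:-→d13:-→d14:-→d15:-→d16:-→d17:-→d18:-→d19:-→d20:-→d21:-→d22:-→d23:-→d24:-→d25:-→d26:-→d27:-→d28:H1→d29:H0 -> H0
  + 236.198.196.0/24 (H1) depth=24
  lookup 236.198.196.199: bits 11101100110001101100010011000111 walk d0:-→d1:-→d2:-→d3:-→d4:-→d5:-→d6:-→d7:-→d8:H2→d9:-→d10:-→d11:-→d12:-→d13:-→d14:-→d15:-→d16:-→d17:-→d18:-→d19:-→d20:-→d21:-→d22:-→d23:-→d24:H1→d25:-→d26:-→d27:-→d28:-→d29:-→d30:-→d31:-→d32:H2 -> H2
  lookup 236.198.196.70: bits 111011001100011011000100 walk d0:-→d1:-→d2:-→d3:-→d4:-→d5:-→d6:-→d7:-→d8:H2→d9:-→d10:-→d11:-→d12:-→d13:-→d14:-→d15:-→d16:-→d17:-→d18:-→d19:-→d20:-→d21:-→d22:-→d23:-→d24:H1 -> H1
  - 236.198.196.199/32 clear@32
  lookup 71.154.119.89: bits ε walk d0:- -> no-route
  + 207.123.0.0/16 (H4) depth=16
  lookup 206.13.15.216: bits 1100111 walk d0:-→d1:-→d2:-→d3:-→d4:-→d5:-→d6:-→d7:H4 -> H4

== LOOKUPS ==
["H2","no-route","H4","H2","H2","H0","H2","H1","no-route","H4"]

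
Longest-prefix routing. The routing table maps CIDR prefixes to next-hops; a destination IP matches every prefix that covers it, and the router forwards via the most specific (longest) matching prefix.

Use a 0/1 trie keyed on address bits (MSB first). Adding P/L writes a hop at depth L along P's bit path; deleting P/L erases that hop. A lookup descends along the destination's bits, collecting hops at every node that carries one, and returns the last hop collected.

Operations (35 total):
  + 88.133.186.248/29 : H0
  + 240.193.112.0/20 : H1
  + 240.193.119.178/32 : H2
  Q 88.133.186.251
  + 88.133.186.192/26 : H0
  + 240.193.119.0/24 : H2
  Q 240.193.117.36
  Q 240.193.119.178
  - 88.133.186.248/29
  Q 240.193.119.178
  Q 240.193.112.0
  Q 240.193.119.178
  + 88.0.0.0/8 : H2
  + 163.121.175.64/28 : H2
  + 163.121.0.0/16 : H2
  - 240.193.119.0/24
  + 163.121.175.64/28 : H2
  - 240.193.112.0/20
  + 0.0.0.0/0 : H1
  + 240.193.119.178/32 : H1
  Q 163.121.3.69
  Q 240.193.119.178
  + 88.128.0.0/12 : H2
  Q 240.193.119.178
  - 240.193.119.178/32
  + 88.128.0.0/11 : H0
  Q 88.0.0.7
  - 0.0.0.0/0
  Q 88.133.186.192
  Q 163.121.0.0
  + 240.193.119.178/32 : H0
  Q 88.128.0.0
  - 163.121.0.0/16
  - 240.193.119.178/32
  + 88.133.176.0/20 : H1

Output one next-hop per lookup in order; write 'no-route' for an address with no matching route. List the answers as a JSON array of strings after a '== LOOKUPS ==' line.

Process each operation:
  + 88.133.186.248/29 (H0) depth=29
  + 240.193.112.0/20 (H1) depth=20
  + 240.193.119.178/32 (H2) depth=32
  Q 88.133.186.251: descend 01011000100001011011101011111 ; hops seen [H0] ; pick H0
  + 88.133.186.192/26 (H0) depth=26
  + 240.193.119.0/24 (H2) depth=24
  Q 240.193.117.36: descend 1111000011000001011101 ; hops seen [H1] ; pick H1
  Q 240.193.119.178: descend 11110000110000010111011110110010 ; hops seen [H1,H2,H2] ; pick H2
  - 88.133.186.248/29 clear@29
  Q 240.193.119.178: descend 11110000110000010111011110110010 ; hops seen [H1,H2,H2] ; pick H2
  Q 240.193.112.0: descend 111100001100000101110 ; hops seen [H1] ; pick H1
  Q 240.193.119.178: descend 11110000110000010111011110110010 ; hops seen [H1,H2,H2] ; pick H2
  + 88.0.0.0/8 (H2) depth=8
  + 163.121.175.64/28 (H2) depth=28
  + 163.121.0.0/16 (H2) depth=16
  - 240.193.119.0/24 clear@24
  + 163.121.175.64/28 (H2) depth=28
  - 240.193.112.0/20 clear@20
  + 0.0.0.0/0 (H1) depth=0
  + 240.193.119.178/32 (H1) depth=32
  Q 163.121.3.69: descend 1010001101111001 ; hops seen [H1,H2] ; pick H2
  Q 240.193.119.178: descend 11110000110000010111011110110010 ; hops seen [H1,H1] ; pick H1
  + 88.128.0.0/12 (H2) depth=12
  Q 240.193.119.178: descend 11110000110000010111011110110010 ; hops seen [H1,H1] ; pick H1
  - 240.193.119.178/32 clear@32
  + 88.128.0.0/11 (H0) depth=11
  Q 88.0.0.7: descend 01011000 ; hops seen [H1,H2] ; pick H2
  - 0.0.0.0/0 clear@0
  Q 88.133.186.192: descend 01011000100001011011101011 ; hops seen [H2,H0,H2,H0] ; pick H0
  Q 163.121.0.0: descend 1010001101111001 ; hops seen [H2] ; pick H2
  + 240.193.119.178/32 (H0) depth=32
  Q 88.128.0.0: descend 0101100010000 ; hops seen [H2,H0,H2] ; pick H2
  - 163.121.0.0/16 clear@16
  - 240.193.119.178/32 clear@32
  + 88.133.176.0/20 (H1) depth=20

== LOOKUPS ==
["H0","H1","H2","H2","H1","H2","H2","H1","H1","H2","H0","H2","H2"]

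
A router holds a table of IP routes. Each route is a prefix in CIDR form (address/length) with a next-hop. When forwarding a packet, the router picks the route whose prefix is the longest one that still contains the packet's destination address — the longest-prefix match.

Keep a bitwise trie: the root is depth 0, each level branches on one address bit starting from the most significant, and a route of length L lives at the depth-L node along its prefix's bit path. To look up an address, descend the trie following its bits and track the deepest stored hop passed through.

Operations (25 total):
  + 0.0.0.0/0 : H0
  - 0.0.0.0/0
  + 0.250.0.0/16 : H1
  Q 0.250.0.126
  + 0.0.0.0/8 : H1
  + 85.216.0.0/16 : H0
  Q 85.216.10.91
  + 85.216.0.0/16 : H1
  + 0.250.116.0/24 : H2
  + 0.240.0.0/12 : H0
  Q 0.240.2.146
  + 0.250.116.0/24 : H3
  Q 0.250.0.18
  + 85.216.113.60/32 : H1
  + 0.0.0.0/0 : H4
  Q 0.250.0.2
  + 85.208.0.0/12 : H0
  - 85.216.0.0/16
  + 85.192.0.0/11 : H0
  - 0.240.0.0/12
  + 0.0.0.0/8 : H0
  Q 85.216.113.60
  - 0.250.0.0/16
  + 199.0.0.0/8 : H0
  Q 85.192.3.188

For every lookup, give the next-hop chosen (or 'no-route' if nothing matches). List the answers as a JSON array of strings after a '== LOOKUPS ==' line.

Process each operation:
  + 0.0.0.0/0 (H0) depth=0
  del 0.0.0.0/0 (clear depth 0)
  + 0.250.0.0/16 (H1) depth=16
  lookup 0.250.0.126: bits 0000000011111010 walk d0:-→d1:-→d2:-→d3:-→d4:-→d5:-→d6:-→d7:-→d8:-→d9:-→d10:-→d11:-→d12:-→d13:-→d14:-→d15:-→d16:H1 -> H1
  + 0.0.0.0/8 (H1) depth=8
  + 85.216.0.0/16 (H0) depth=16
  lookup 85.216.10.91: bits 0101010111011000 walk d0:-→d1:-→d2:-→d3:-→d4:-→d5:-→d6:-→d7:-→d8:-→d9:-→d10:-→d11:-→d12:-→d13:-→d14:-→d15:-→d16:H0 -> H0
  + 85.216.0.0/16 (H1) depth=16
  + 0.250.116.0/24 (H2) depth=24
  + 0.240.0.0/12 (H0) depth=12
  lookup 0.240.2.146: bits 000000001111 walk d0:-→d1:-→d2:-→d3:-→d4:-→d5:-→d6:-→d7:-→d8:H1→d9:-→d10:-→d11:-→d12:H0 -> H0
  + 0.250.116.0/24 (H3) depth=24
  lookup 0.250.0.18: bits 00000000111110100 walk d0:-→d1:-→d2:-→d3:-→d4:-→d5:-→d6:-→d7:-→d8:H1→d9:-→d10:-→d11:-→d12:H0→d13:-→d14:-→d15:-→d16:H1→d17:- -> H1
  + 85.216.113.60/32 (H1) depth=32
  + 0.0.0.0/0 (H4) depth=0
  lookup 0.250.0.2: bits 00000000111110100 walk d0:H4→d1:-→d2:-→d3:-→d4:-→d5:-→d6:-→d7:-→d8:H1→d9:-→d10:-→d11:-→d12:H0→d13:-→d14:-→d15:-→d16:H1→d17:- -> H1
  + 85.208.0.0/12 (H0) depth=12
  del 85.216.0.0/16 (clear depth 16)
  + 85.192.0.0/11 (H0) depth=11
  del 0.240.0.0/12 (clear depth 12)
  + 0.0.0.0/8 (H0) depth=8
  lookup 85.216.113.60: bits 01010101110110000111000100111100 walk d0:H4→d1:-→d2:-→d3:-→d4:-→d5:-→d6:-→d7:-→d8:-→d9:-→d10:-→d11:H0→d12:H0→d13:-→d14:-→d15:-→d16:-→d17:-→d18:-→d19:-→d20:-→d21:-→d22:-→d23:-→d24:-→d25:-→d26:-→d27:-→d28:-→d29:-→d30:-→d31:-→d32:H1 -> H1
  del 0.250.0.0/16 (clear depth 16)
  + 199.0.0.0/8 (H0) depth=8
  lookup 85.192.3.188: bits 01010101110 walk d0:H4→d1:-→d2:-→d3:-→d4:-→d5:-→d6:-→d7:-→d8:-→d9:-→d10:-→d11:H0 -> H0

== LOOKUPS ==
["H1","H0","H0","H1","H1","H1","H0"]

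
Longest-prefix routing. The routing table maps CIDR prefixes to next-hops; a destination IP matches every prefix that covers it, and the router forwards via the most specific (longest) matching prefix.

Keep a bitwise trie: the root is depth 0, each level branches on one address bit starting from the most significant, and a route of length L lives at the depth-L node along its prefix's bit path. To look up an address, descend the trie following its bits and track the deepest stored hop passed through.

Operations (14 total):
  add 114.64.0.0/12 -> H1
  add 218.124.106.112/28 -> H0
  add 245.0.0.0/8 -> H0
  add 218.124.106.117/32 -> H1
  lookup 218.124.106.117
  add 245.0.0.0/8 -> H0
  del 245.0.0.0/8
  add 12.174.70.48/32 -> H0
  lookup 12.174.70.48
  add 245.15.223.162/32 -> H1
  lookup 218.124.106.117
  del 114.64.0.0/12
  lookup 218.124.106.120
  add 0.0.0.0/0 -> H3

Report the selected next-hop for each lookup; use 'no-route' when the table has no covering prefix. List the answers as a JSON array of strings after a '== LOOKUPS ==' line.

Trace:
  + 114.64.0.0/12 (H1) depth=12
  + 218.124.106.112/28 (H0) depth=28
  + 245.0.0.0/8 (H0) depth=8
  + 218.124.106.117/32 (H1) depth=32
  Q 218.124.106.117: descend 11011010011111000110101001110101 ; hops seen [H0,H1] ; pick H1
  + 245.0.0.0/8 (H0) depth=8
  del 245.0.0.0/8 (clear depth 8)
  + 12.174.70.48/32 (H0) depth=32
  Q 12.174.70.48: descend 00001100101011100100011000110000 ; hops seen [H0] ; pick H0
  + 245.15.223.162/32 (H1) depth=32
  Q 218.124.106.117: descend 11011010011111000110101001110101 ; hops seen [H0,H1] ; pick H1
  del 114.64.0.0/12 (clear depth 12)
  Q 218.124.106.120: descend 1101101001111100011010100111 ; hops seen [H0] ; pick H0
  + 0.0.0.0/0 (H3) depth=0

== LOOKUPS ==
["H1","H0","H1","H0"]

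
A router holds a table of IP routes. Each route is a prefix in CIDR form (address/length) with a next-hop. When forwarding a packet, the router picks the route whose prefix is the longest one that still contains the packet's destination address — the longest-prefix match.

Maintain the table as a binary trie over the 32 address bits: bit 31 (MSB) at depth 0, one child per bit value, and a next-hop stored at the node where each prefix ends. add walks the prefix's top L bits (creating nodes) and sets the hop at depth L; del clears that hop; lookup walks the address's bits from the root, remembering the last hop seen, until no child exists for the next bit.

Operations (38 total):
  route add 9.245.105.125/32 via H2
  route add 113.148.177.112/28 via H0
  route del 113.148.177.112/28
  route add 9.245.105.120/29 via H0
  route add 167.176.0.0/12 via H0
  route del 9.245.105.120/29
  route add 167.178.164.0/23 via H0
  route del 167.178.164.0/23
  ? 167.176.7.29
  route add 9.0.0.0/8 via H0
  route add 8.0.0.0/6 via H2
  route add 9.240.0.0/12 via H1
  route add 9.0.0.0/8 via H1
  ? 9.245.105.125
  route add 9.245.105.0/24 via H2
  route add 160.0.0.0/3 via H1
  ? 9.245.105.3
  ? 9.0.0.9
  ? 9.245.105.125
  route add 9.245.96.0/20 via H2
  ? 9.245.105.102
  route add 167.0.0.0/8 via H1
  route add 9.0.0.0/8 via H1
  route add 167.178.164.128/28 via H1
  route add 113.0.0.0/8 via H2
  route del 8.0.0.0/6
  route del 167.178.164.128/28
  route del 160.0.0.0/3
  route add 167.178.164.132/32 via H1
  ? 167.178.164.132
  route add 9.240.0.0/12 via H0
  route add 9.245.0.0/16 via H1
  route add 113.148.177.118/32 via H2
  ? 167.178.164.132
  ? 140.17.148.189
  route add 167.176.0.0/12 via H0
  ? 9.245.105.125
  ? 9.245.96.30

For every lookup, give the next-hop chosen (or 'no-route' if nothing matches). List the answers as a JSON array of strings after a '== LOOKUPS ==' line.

Trace:
  add 9.245.105.125/32 -> H2 at depth 32
  add 113.148.177.112/28 -> H0 at depth 28
  del 113.148.177.112/28 (clear depth 28)
  add 9.245.105.120/29 -> H0 at depth 29
  add 167.176.0.0/12 -> H0 at depth 12
  del 9.245.105.120/29 (clear depth 29)
  add 167.178.164.0/23 -> H0 at depth 23
  del 167.178.164.0/23 (clear depth 23)
  ? 167.176.7.29  path d0:-→d1:-→d2:-→d3:-→d4:-→d5:-→d6:-→d7:-→d8:-→d9:-→d10:-→d11:-→d12:H0→d13:-→d14:-  best=H0
  add 9.0.0.0/8 -> H0 at depth 8
  add 8.0.0.0/6 -> H2 at depth 6
  add 9.240.0.0/12 -> H1 at depth 12
  add 9.0.0.0/8 -> H1 at depth 8
  ? 9.245.105.125  path d0:-→d1:-→d2:-→d3:-→d4:-→d5:-→d6:H2→d7:-→d8:H1→d9:-→d10:-→d11:-→d12:H1→d13:-→d14:-→d15:-→d16:-→d17:-→d18:-→d19:-→d20:-→d21:-→d22:-→d23:-→d24:-→d25:-→d26:-→d27:-→d28:-→d29:-→d30:-→d31:-→d32:H2  best=H2
  add 9.245.105.0/24 -> H2 at depth 24
  add 160.0.0.0/3 -> H1 at depth 3
  ? 9.245.105.3  path d0:-→d1:-→d2:-→d3:-→d4:-→d5:-→d6:H2→d7:-→d8:H1→d9:-→d10:-→d11:-→d12:H1→d13:-→d14:-→d15:-→d16:-→d17:-→d18:-→d19:-→d20:-→d21:-→d22:-→d23:-→d24:H2→d25:-  best=H2
  ? 9.0.0.9  path d0:-→d1:-→d2:-→d3:-→d4:-→d5:-→d6:H2→d7:-→d8:H1  best=H1
  ? 9.245.105.125  path d0:-→d1:-→d2:-→d3:-→d4:-→d5:-→d6:H2→d7:-→d8:H1→d9:-→d10:-→d11:-→d12:H1→d13:-→d14:-→d15:-→d16:-→d17:-→d18:-→d19:-→d20:-→d21:-→d22:-→d23:-→d24:H2→d25:-→d26:-→d27:-→d28:-→d29:-→d30:-→d31:-→d32:H2  best=H2
  add 9.245.96.0/20 -> H2 at depth 20
  ? 9.245.105.102  path d0:-→d1:-→d2:-→d3:-→d4:-→d5:-→d6:H2→d7:-→d8:H1→d9:-→d10:-→d11:-→d12:H1→d13:-→d14:-→d15:-→d16:-→d17:-→d18:-→d19:-→d20:H2→d21:-→d22:-→d23:-→d24:H2→d25:-→d26:-→d27:-  best=H2
  add 167.0.0.0/8 -> H1 at depth 8
  add 9.0.0.0/8 -> H1 at depth 8
  add 167.178.164.128/28 -> H1 at depth 28
  add 113.0.0.0/8 -> H2 at depth 8
  del 8.0.0.0/6 (clear depth 6)
  del 167.178.164.128/28 (clear depth 28)
  del 160.0.0.0/3 (clear depth 3)
  add 167.178.164.132/32 -> H1 at depth 32
  ? 167.178.164.132  path d0:-→d1:-→d2:-→d3:-→d4:-→d5:-→d6:-→d7:-→d8:H1→d9:-→d10:-→d11:-→d12:H0→d13:-→d14:-→d15:-→d16:-→d17:-→d18:-→d19:-→d20:-→d21:-→d22:-→d23:-→d24:-→d25:-→d26:-→d27:-→d28:-→d29:-→d30:-→d31:-→d32:H1  best=H1
  add 9.240.0.0/12 -> H0 at depth 12
  add 9.245.0.0/16 -> H1 at depth 16
  add 113.148.177.118/32 -> H2 at depth 32
  ? 167.178.164.132  path d0:-→d1:-→d2:-→d3:-→d4:-→d5:-→d6:-→d7:-→d8:H1→d9:-→d10:-→d11:-→d12:H0→d13:-→d14:-→d15:-→d16:-→d17:-→d18:-→d19:-→d20:-→d21:-→d22:-→d23:-→d24:-→d25:-→d26:-→d27:-→d28:-→d29:-→d30:-→d31:-→d32:H1  best=H1
  ? 140.17.148.189  path d0:-→d1:-→d2:-  best=no-route
  add 167.176.0.0/12 -> H0 at depth 12
  ? 9.245.105.125  path d0:-→d1:-→d2:-→d3:-→d4:-→d5:-→d6:-→d7:-→d8:H1→d9:-→d10:-→d11:-→d12:H0→d13:-→d14:-→d15:-→d16:H1→d17:-→d18:-→d19:-→d20:H2→d21:-→d22:-→d23:-→d24:H2→d25:-→d26:-→d27:-→d28:-→d29:-→d30:-→d31:-→d32:H2  best=H2
  ? 9.245.96.30  path d0:-→d1:-→d2:-→d3:-→d4:-→d5:-→d6:-→d7:-→d8:H1→d9:-→d10:-→d11:-→d12:H0→d13:-→d14:-→d15:-→d16:H1→d17:-→d18:-→d19:-→d20:H2  best=H2

== LOOKUPS ==
["H0","H2","H2","H1","H2","H2","H1","H1","no-route","H2","H2"]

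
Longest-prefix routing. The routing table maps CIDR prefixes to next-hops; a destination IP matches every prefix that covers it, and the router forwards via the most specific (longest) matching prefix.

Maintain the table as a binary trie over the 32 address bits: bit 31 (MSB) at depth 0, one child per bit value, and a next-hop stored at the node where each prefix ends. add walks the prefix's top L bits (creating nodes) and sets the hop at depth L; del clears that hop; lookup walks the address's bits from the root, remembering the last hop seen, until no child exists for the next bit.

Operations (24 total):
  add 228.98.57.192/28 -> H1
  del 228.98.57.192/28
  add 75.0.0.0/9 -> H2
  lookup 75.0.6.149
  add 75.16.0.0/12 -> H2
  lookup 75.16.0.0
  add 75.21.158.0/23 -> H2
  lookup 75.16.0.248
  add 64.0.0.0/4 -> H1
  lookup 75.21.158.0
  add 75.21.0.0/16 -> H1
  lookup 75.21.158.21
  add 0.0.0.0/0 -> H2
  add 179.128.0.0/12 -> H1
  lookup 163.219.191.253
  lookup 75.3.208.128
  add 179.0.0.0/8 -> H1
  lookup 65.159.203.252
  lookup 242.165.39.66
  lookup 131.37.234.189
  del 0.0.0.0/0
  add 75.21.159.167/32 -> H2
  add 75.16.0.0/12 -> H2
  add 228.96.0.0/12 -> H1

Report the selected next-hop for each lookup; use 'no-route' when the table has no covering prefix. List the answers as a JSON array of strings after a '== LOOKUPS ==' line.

Process each operation:
  add 228.98.57.192/28 -> H1 at depth 28
  del 228.98.57.192/28 (clear depth 28)
  add 75.0.0.0/9 -> H2 at depth 9
  lookup 75.0.6.149: bits 010010110 walk d0:-→d1:-→d2:-→d3:-→d4:-→d5:-→d6:-→d7:-→d8:-→d9:H2 -> H2
  add 75.16.0.0/12 -> H2 at depth 12
  lookup 75.16.0.0: bits 010010110001 walk d0:-→d1:-→d2:-→d3:-→d4:-→d5:-→d6:-→d7:-→d8:-→d9:H2→d10:-→d11:-→d12:H2 -> H2
  add 75.21.158.0/23 -> H2 at depth 23
  lookup 75.16.0.248: bits 0100101100010 walk d0:-→d1:-→d2:-→d3:-→d4:-→d5:-→d6:-→d7:-→d8:-→d9:H2→d10:-→d11:-→d12:H2→d13:- -> H2
  add 64.0.0.0/4 -> H1 at depth 4
  lookup 75.21.158.0: bits 01001011000101011001111 walk d0:-→d1:-→d2:-→d3:-→d4:H1→d5:-→d6:-→d7:-→d8:-→d9:H2→d10:-→d11:-→d12:H2→d13:-→d14:-→d15:-→d16:-→d17:-→d18:-→d19:-→d20:-→d21:-→d22:-→d23:H2 -> H2
  add 75.21.0.0/16 -> H1 at depth 16
  lookup 75.21.158.21: bits 01001011000101011001111 walk d0:-→d1:-→d2:-→d3:-→d4:H1→d5:-→d6:-→d7:-→d8:-→d9:H2→d10:-→d11:-→d12:H2→d13:-→d14:-→d15:-→d16:H1→d17:-→d18:-→d19:-→d20:-→d21:-→d22:-→d23:H2 -> H2
  add 0.0.0.0/0 -> H2 at depth 0
  add 179.128.0.0/12 -> H1 at depth 12
  lookup 163.219.191.253: bits 101 walk d0:H2→d1:-→d2:-→d3:- -> H2
  lookup 75.3.208.128: bits 01001011000 walk d0:H2→d1:-→d2:-→d3:-→d4:H1→d5:-→d6:-→d7:-→d8:-→d9:H2→d10:-→d11:- -> H2
  add 179.0.0.0/8 -> H1 at depth 8
  lookup 65.159.203.252: bits 0100 walk d0:H2→d1:-→d2:-→d3:-→d4:H1 -> H1
  lookup 242.165.39.66: bits 111 walk d0:H2→d1:-→d2:-→d3:- -> H2
  lookup 131.37.234.189: bits 10 walk d0:H2→d1:-→d2:- -> H2
  del 0.0.0.0/0 (clear depth 0)
  add 75.21.159.167/32 -> H2 at depth 32
  add 75.16.0.0/12 -> H2 at depth 12
  add 228.96.0.0/12 -> H1 at depth 12

== LOOKUPS ==
["H2","H2","H2","H2","H2","H2","H2","H1","H2","H2"]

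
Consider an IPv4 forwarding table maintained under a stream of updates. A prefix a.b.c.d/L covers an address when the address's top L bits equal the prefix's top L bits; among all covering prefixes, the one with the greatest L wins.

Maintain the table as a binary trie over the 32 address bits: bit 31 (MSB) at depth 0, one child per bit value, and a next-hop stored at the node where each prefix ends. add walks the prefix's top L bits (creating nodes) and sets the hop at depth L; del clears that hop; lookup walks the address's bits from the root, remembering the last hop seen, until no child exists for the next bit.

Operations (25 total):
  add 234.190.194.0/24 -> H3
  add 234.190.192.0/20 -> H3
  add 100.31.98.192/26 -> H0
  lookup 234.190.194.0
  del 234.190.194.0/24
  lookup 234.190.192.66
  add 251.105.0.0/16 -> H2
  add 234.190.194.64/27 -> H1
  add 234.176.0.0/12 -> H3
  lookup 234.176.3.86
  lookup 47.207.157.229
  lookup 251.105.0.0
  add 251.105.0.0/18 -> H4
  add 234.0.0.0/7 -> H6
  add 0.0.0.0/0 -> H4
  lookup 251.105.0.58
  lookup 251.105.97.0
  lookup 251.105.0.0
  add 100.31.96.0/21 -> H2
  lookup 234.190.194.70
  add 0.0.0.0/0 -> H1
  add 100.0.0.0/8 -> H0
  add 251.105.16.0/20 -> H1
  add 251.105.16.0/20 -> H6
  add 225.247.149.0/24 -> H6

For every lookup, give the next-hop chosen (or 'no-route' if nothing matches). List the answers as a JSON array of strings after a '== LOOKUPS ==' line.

Trace:
  add 234.190.194.0/24 -> H3 at depth 24
  add 234.190.192.0/20 -> H3 at depth 20
  add 100.31.98.192/26 -> H0 at depth 26
  Q 234.190.194.0: descend 111010101011111011000010 ; hops seen [H3,H3] ; pick H3
  del 234.190.194.0/24 (clear depth 24)
  Q 234.190.192.66: descend 1110101010111110110000 ; hops seen [H3] ; pick H3
  add 251.105.0.0/16 -> H2 at depth 16
  add 234.190.194.64/27 -> H1 at depth 27
  add 234.176.0.0/12 -> H3 at depth 12
  Q 234.176.3.86: descend 111010101011 ; hops seen [H3] ; pick H3
  Q 47.207.157.229: descend 0 ; hops seen [∅] ; pick no-route
  Q 251.105.0.0: descend 1111101101101001 ; hops seen [H2] ; pick H2
  add 251.105.0.0/18 -> H4 at depth 18
  add 234.0.0.0/7 -> H6 at depth 7
  add 0.0.0.0/0 -> H4 at depth 0
  Q 251.105.0.58: descend 111110110110100100 ; hops seen [H4,H2,H4] ; pick H4
  Q 251.105.97.0: descend 11111011011010010 ; hops seen [H4,H2] ; pick H2
  Q 251.105.0.0: descend 111110110110100100 ; hops seen [H4,H2,H4] ; pick H4
  add 100.31.96.0/21 -> H2 at depth 21
  Q 234.190.194.70: descend 111010101011111011000010010 ; hops seen [H4,H6,H3,H3,H1] ; pick H1
  add 0.0.0.0/0 -> H1 at depth 0
  add 100.0.0.0/8 -> H0 at depth 8
  add 251.105.16.0/20 -> H1 at depth 20
  add 251.105.16.0/20 -> H6 at depth 20
  add 225.247.149.0/24 -> H6 at depth 24

== LOOKUPS ==
["H3","H3","H3","no-route","H2","H4","H2","H4","H1"]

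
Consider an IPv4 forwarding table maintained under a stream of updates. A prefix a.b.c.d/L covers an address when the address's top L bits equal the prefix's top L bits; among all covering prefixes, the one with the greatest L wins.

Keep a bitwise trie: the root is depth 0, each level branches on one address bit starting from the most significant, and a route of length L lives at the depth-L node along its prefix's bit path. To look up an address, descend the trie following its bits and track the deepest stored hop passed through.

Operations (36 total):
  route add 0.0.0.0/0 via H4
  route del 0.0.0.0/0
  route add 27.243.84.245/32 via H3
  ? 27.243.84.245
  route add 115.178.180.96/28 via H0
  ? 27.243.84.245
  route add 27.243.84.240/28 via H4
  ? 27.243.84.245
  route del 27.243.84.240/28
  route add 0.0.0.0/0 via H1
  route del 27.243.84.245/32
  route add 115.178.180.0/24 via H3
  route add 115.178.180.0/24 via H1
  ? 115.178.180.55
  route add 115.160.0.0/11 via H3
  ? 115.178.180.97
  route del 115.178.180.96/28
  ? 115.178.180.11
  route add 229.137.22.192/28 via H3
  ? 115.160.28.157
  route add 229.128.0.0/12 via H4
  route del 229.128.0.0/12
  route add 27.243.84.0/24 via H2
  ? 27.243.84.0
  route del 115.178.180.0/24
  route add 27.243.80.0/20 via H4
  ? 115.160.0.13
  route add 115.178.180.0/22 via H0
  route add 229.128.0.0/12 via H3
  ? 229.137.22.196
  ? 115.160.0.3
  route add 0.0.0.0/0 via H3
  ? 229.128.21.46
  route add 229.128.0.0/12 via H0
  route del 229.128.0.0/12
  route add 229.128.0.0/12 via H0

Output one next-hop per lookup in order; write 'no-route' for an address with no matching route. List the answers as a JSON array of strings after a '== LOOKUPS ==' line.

Apply in order:
  + 0.0.0.0/0 (H4) depth=0
  del 0.0.0.0/0 (clear depth 0)
  + 27.243.84.245/32 (H3) depth=32
  Q 27.243.84.245: descend 00011011111100110101010011110101 ; hops seen [H3] ; pick H3
  + 115.178.180.96/28 (H0) depth=28
  Q 27.243.84.245: descend 00011011111100110101010011110101 ; hops seen [H3] ; pick H3
  + 27.243.84.240/28 (H4) depth=28
  Q 27.243.84.245: descend 00011011111100110101010011110101 ; hops seen [H4,H3] ; pick H3
  del 27.243.84.240/28 (clear depth 28)
  + 0.0.0.0/0 (H1) depth=0
  del 27.243.84.245/32 (clear depth 32)
  + 115.178.180.0/24 (H3) depth=24
  + 115.178.180.0/24 (H1) depth=24
  Q 115.178.180.55: descend 0111001110110010101101000 ; hops seen [H1,H1] ; pick H1
  + 115.160.0.0/11 (H3) depth=11
  Q 115.178.180.97: descend 0111001110110010101101000110 ; hops seen [H1,H3,H1,H0] ; pick H0
  del 115.178.180.96/28 (clear depth 28)
  Q 115.178.180.11: descend 0111001110110010101101000 ; hops seen [H1,H3,H1] ; pick H1
  + 229.137.22.192/28 (H3) depth=28
  Q 115.160.28.157: descend 01110011101 ; hops seen [H1,H3] ; pick H3
  + 229.128.0.0/12 (H4) depth=12
  del 229.128.0.0/12 (clear depth 12)
  + 27.243.84.0/24 (H2) depth=24
  Q 27.243.84.0: descend 000110111111001101010100 ; hops seen [H1,H2] ; pick H2
  del 115.178.180.0/24 (clear depth 24)
  + 27.243.80.0/20 (H4) depth=20
  Q 115.160.0.13: descend 01110011101 ; hops seen [H1,H3] ; pick H3
  + 115.178.180.0/22 (H0) depth=22
  + 229.128.0.0/12 (H3) depth=12
  Q 229.137.22.196: descend 1110010110001001000101101100 ; hops seen [H1,H3,H3] ; pick H3
  Q 115.160.0.3: descend 01110011101 ; hops seen [H1,H3] ; pick H3
  + 0.0.0.0/0 (H3) depth=0
  Q 229.128.21.46: descend 111001011000 ; hops seen [H3,H3] ; pick H3
  + 229.128.0.0/12 (H0) depth=12
  del 229.128.0.0/12 (clear depth 12)
  + 229.128.0.0/12 (H0) depth=12

== LOOKUPS ==
["H3","H3","H3","H1","H0","H1","H3","H2","H3","H3","H3","H3"]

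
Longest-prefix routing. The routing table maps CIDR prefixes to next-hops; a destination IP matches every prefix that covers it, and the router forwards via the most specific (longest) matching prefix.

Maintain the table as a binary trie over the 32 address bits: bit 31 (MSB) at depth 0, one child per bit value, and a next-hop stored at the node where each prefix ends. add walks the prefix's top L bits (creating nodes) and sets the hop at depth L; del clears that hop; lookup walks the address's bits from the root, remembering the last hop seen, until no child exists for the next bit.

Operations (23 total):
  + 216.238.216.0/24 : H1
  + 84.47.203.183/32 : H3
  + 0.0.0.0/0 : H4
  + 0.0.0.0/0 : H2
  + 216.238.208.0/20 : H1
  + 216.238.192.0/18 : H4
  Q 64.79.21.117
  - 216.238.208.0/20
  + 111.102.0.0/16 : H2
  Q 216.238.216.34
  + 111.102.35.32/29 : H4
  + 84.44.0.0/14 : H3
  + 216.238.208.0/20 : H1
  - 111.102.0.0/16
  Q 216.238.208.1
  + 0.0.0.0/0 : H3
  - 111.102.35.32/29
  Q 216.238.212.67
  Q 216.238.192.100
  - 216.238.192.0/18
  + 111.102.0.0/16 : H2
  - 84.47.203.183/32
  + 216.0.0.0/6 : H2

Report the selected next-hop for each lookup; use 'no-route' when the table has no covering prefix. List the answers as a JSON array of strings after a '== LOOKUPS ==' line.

Apply in order:
  add 216.238.216.0/24 -> H1 at depth 24
  add 84.47.203.183/32 -> H3 at depth 32
  add 0.0.0.0/0 -> H4 at depth 0
  add 0.0.0.0/0 -> H2 at depth 0
  add 216.238.208.0/20 -> H1 at depth 20
  add 216.238.192.0/18 -> H4 at depth 18
  lookup 64.79.21.117: bits 010 walk d0:H2→d1:-→d2:-→d3:- -> H2
  - 216.238.208.0/20 clear@20
  add 111.102.0.0/16 -> H2 at depth 16
  lookup 216.238.216.34: bits 110110001110111011011000 walk d0:H2→d1:-→d2:-→d3:-→d4:-→d5:-→d6:-→d7:-→d8:-→d9:-→d10:-→d11:-→d12:-→d13:-→d14:-→d15:-→d16:-→d17:-→d18:H4→d19:-→d20:-→d21:-→d22:-→d23:-→d24:H1 -> H1
  add 111.102.35.32/29 -> H4 at depth 29
  add 84.44.0.0/14 -> H3 at depth 14
  add 216.238.208.0/20 -> H1 at depth 20
  - 111.102.0.0/16 clear@16
  lookup 216.238.208.1: bits 11011000111011101101 walk d0:H2→d1:-→d2:-→d3:-→d4:-→d5:-→d6:-→d7:-→d8:-→d9:-→d10:-→d11:-→d12:-→d13:-→d14:-→d15:-→d16:-→d17:-→d18:H4→d19:-→d20:H1 -> H1
  add 0.0.0.0/0 -> H3 at depth 0
  - 111.102.35.32/29 clear@29
  lookup 216.238.212.67: bits 11011000111011101101 walk d0:H3→d1:-→d2:-→d3:-→d4:-→d5:-→d6:-→d7:-→d8:-→d9:-→d10:-→d11:-→d12:-→d13:-→d14:-→d15:-→d16:-→d17:-→d18:H4→d19:-→d20:H1 -> H1
  lookup 216.238.192.100: bits 1101100011101110110 walk d0:H3→d1:-→d2:-→d3:-→d4:-→d5:-→d6:-→d7:-→d8:-→d9:-→d10:-→d11:-→d12:-→d13:-→d14:-→d15:-→d16:-→d17:-→d18:H4→d19:- -> H4
  - 216.238.192.0/18 clear@18
  add 111.102.0.0/16 -> H2 at depth 16
  - 84.47.203.183/32 clear@32
  add 216.0.0.0/6 -> H2 at depth 6

== LOOKUPS ==
["H2","H1","H1","H1","H4"]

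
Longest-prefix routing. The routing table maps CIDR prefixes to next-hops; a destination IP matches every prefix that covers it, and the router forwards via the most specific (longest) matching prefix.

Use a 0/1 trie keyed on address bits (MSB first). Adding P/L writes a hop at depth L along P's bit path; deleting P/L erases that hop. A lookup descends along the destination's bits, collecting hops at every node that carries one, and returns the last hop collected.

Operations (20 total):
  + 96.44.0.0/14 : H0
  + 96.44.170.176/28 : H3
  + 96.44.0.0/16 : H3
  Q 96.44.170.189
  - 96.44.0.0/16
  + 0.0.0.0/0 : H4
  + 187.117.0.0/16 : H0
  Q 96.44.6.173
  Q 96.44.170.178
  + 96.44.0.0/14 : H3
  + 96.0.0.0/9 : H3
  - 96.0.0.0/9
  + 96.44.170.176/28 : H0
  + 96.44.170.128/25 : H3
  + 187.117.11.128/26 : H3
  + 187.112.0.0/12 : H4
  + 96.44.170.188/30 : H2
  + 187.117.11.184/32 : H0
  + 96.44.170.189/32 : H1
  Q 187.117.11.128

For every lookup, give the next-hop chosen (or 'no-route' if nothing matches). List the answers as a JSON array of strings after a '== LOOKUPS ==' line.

Process each operation:
  add 96.44.0.0/14 -> H0 at depth 14
  add 96.44.170.176/28 -> H3 at depth 28
  add 96.44.0.0/16 -> H3 at depth 16
  lookup 96.44.170.189: bits 0110000000101100101010101011 walk d0:-→d1:-→d2:-→d3:-→d4:-→d5:-→d6:-→d7:-→d8:-→d9:-→d10:-→d11:-→d12:-→d13:-→d14:H0→d15:-→d16:H3→d17:-→d18:-→d19:-→d20:-→d21:-→d22:-→d23:-→d24:-→d25:-→d26:-→d27:-→d28:H3 -> H3
  - 96.44.0.0/16 clear@16
  add 0.0.0.0/0 -> H4 at depth 0
  add 187.117.0.0/16 -> H0 at depth 16
  lookup 96.44.6.173: bits 0110000000101100 walk d0:H4→d1:-→d2:-→d3:-→d4:-→d5:-→d6:-→d7:-→d8:-→d9:-→d10:-→d11:-→d12:-→d13:-→d14:H0→d15:-→d16:- -> H0
  lookup 96.44.170.178: bits 0110000000101100101010101011 walk d0:H4→d1:-→d2:-→d3:-→d4:-→d5:-→d6:-→d7:-→d8:-→d9:-→d10:-→d11:-→d12:-→d13:-→d14:H0→d15:-→d16:-→d17:-→d18:-→d19:-→d20:-→d21:-→d22:-→d23:-→d24:-→d25:-→d26:-→d27:-→d28:H3 -> H3
  add 96.44.0.0/14 -> H3 at depth 14
  add 96.0.0.0/9 -> H3 at depth 9
  - 96.0.0.0/9 clear@9
  add 96.44.170.176/28 -> H0 at depth 28
  add 96.44.170.128/25 -> H3 at depth 25
  add 187.117.11.128/26 -> H3 at depth 26
  add 187.112.0.0/12 -> H4 at depth 12
  add 96.44.170.188/30 -> H2 at depth 30
  add 187.117.11.184/32 -> H0 at depth 32
  add 96.44.170.189/32 -> H1 at depth 32
  lookup 187.117.11.128: bits 10111011011101010000101110 walk d0:H4→d1:-→d2:-→d3:-→d4:-→d5:-→d6:-→d7:-→d8:-→d9:-→d10:-→d11:-→d12:H4→d13:-→d14:-→d15:-→d16:H0→d17:-→d18:-→d19:-→d20:-→d21:-→d22:-→d23:-→d24:-→d25:-→d26:H3 -> H3

== LOOKUPS ==
["H3","H0","H3","H3"]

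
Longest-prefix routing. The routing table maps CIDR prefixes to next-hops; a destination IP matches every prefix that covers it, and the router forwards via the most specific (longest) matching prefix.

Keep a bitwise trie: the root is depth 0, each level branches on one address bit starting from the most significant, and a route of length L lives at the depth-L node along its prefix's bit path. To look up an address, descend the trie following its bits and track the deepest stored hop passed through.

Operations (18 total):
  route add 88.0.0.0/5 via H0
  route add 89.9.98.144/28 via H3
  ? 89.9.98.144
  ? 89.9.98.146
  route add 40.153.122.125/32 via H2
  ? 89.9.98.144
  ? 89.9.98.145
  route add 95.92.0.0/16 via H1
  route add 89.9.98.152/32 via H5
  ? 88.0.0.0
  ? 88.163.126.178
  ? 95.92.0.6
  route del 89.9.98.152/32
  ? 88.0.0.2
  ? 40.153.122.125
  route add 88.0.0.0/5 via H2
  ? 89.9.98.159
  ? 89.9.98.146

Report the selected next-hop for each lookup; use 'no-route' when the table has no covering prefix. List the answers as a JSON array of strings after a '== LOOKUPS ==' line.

Trace:
  + 88.0.0.0/5 (H0) depth=5
  + 89.9.98.144/28 (H3) depth=28
  ? 89.9.98.144  path d0:-→d1:-→d2:-→d3:-→d4:-→d5:H0→d6:-→d7:-→d8:-→d9:-→d10:-→d11:-→d12:-→d13:-→d14:-→d15:-→d16:-→d17:-→d18:-→d19:-→d20:-→d21:-→d22:-→d23:-→d24:-→d25:-→d26:-→d27:-→d28:H3  best=H3
  ? 89.9.98.146  path d0:-→d1:-→d2:-→d3:-→d4:-→d5:H0→d6:-→d7:-→d8:-→d9:-→d10:-→d11:-→d12:-→d13:-→d14:-→d15:-→d16:-→d17:-→d18:-→d19:-→d20:-→d21:-→d22:-→d23:-→d24:-→d25:-→d26:-→d27:-→d28:H3  best=H3
  + 40.153.122.125/32 (H2) depth=32
  ? 89.9.98.144  path d0:-→d1:-→d2:-→d3:-→d4:-→d5:H0→d6:-→d7:-→d8:-→d9:-→d10:-→d11:-→d12:-→d13:-→d14:-→d15:-→d16:-→d17:-→d18:-→d19:-→d20:-→d21:-→d22:-→d23:-→d24:-→d25:-→d26:-→d27:-→d28:H3  best=H3
  ? 89.9.98.145  path d0:-→d1:-→d2:-→d3:-→d4:-→d5:H0→d6:-→d7:-→d8:-→d9:-→d10:-→d11:-→d12:-→d13:-→d14:-→d15:-→d16:-→d17:-→d18:-→d19:-→d20:-→d21:-→d22:-→d23:-→d24:-→d25:-→d26:-→d27:-→d28:H3  best=H3
  + 95.92.0.0/16 (H1) depth=16
  + 89.9.98.152/32 (H5) depth=32
  ? 88.0.0.0  path d0:-→d1:-→d2:-→d3:-→d4:-→d5:H0→d6:-→d7:-  best=H0
  ? 88.163.126.178  path d0:-→d1:-→d2:-→d3:-→d4:-→d5:H0→d6:-→d7:-  best=H0
  ? 95.92.0.6  path d0:-→d1:-→d2:-→d3:-→d4:-→d5:H0→d6:-→d7:-→d8:-→d9:-→d10:-→d11:-→d12:-→d13:-→d14:-→d15:-→d16:H1  best=H1
  del 89.9.98.152/32 (clear depth 32)
  ? 88.0.0.2  path d0:-→d1:-→d2:-→d3:-→d4:-→d5:H0→d6:-→d7:-  best=H0
  ? 40.153.122.125  path d0:-→d1:-→d2:-→d3:-→d4:-→d5:-→d6:-→d7:-→d8:-→d9:-→d10:-→d11:-→d12:-→d13:-→d14:-→d15:-→d16:-→d17:-→d18:-→d19:-→d20:-→d21:-→d22:-→d23:-→d24:-→d25:-→d26:-→d27:-→d28:-→d29:-→d30:-→d31:-→d32:H2  best=H2
  + 88.0.0.0/5 (H2) depth=5
  ? 89.9.98.159  path d0:-→d1:-→d2:-→d3:-→d4:-→d5:H2→d6:-→d7:-→d8:-→d9:-→d10:-→d11:-→d12:-→d13:-→d14:-→d15:-→d16:-→d17:-→d18:-→d19:-→d20:-→d21:-→d22:-→d23:-→d24:-→d25:-→d26:-→d27:-→d28:H3→d29:-  best=H3
  ? 89.9.98.146  path d0:-→d1:-→d2:-→d3:-→d4:-→d5:H2→d6:-→d7:-→d8:-→d9:-→d10:-→d11:-→d12:-→d13:-→d14:-→d15:-→d16:-→d17:-→d18:-→d19:-→d20:-→d21:-→d22:-→d23:-→d24:-→d25:-→d26:-→d27:-→d28:H3  best=H3

== LOOKUPS ==
["H3","H3","H3","H3","H0","H0","H1","H0","H2","H3","H3"]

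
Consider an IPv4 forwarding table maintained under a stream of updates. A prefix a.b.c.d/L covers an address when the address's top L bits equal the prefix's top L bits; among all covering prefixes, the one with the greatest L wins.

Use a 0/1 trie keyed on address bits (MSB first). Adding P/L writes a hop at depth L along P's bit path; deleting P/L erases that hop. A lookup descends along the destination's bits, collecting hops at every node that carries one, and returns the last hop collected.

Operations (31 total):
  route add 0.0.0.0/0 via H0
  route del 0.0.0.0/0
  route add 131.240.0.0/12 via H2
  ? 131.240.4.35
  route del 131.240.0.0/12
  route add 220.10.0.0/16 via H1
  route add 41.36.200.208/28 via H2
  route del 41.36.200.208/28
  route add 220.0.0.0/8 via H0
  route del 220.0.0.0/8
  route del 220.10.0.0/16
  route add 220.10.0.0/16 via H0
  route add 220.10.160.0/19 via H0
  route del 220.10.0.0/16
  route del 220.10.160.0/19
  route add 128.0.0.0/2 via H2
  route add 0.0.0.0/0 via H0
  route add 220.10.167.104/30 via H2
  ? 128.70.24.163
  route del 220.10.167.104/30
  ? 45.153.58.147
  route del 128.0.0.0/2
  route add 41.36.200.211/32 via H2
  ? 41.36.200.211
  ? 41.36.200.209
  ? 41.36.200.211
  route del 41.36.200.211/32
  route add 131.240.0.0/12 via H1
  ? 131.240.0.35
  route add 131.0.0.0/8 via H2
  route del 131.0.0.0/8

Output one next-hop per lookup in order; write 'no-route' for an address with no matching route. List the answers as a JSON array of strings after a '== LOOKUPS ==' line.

Process each operation:
  + 0.0.0.0/0 (H0) depth=0
  del 0.0.0.0/0 (clear depth 0)
  + 131.240.0.0/12 (H2) depth=12
  lookup 131.240.4.35: bits 100000111111 walk d0:-→d1:-→d2:-→d3:-→d4:-→d5:-→d6:-→d7:-→d8:-→d9:-→d10:-→d11:-→d12:H2 -> H2
  del 131.240.0.0/12 (clear depth 12)
  + 220.10.0.0/16 (H1) depth=16
  + 41.36.200.208/28 (H2) depth=28
  del 41.36.200.208/28 (clear depth 28)
  + 220.0.0.0/8 (H0) depth=8
  del 220.0.0.0/8 (clear depth 8)
  del 220.10.0.0/16 (clear depth 16)
  + 220.10.0.0/16 (H0) depth=16
  + 220.10.160.0/19 (H0) depth=19
  del 220.10.0.0/16 (clear depth 16)
  del 220.10.160.0/19 (clear depth 19)
  + 128.0.0.0/2 (H2) depth=2
  + 0.0.0.0/0 (H0) depth=0
  + 220.10.167.104/30 (H2) depth=30
  lookup 128.70.24.163: bits 100000 walk d0:H0→d1:-→d2:H2→d3:-→d4:-→d5:-→d6:- -> H2
  del 220.10.167.104/30 (clear depth 30)
  lookup 45.153.58.147: bits 00101 walk d0:H0→d1:-→d2:-→d3:-→d4:-→d5:- -> H0
  del 128.0.0.0/2 (clear depth 2)
  + 41.36.200.211/32 (H2) depth=32
  lookup 41.36.200.211: bits 00101001001001001100100011010011 walk d0:H0→d1:-→d2:-→d3:-→d4:-→d5:-→d6:-→d7:-→d8:-→d9:-→d10:-→d11:-→d12:-→d13:-→d14:-→d15:-→d16:-→d17:-→d18:-→d19:-→d20:-→d21:-→d22:-→d23:-→d24:-→d25:-→d26:-→d27:-→d28:-→d29:-→d30:-→d31:-→d32:H2 -> H2
  lookup 41.36.200.209: bits 001010010010010011001000110100 walk d0:H0→d1:-→d2:-→d3:-→d4:-→d5:-→d6:-→d7:-→d8:-→d9:-→d10:-→d11:-→d12:-→d13:-→d14:-→d15:-→d16:-→d17:-→d18:-→d19:-→d20:-→d21:-→d22:-→d23:-→d24:-→d25:-→d26:-→d27:-→d28:-→d29:-→d30:- -> H0
  lookup 41.36.200.211: bits 00101001001001001100100011010011 walk d0:H0→d1:-→d2:-→d3:-→d4:-→d5:-→d6:-→d7:-→d8:-→d9:-→d10:-→d11:-→d12:-→d13:-→d14:-→d15:-→d16:-→d17:-→d18:-→d19:-→d20:-→d21:-→d22:-→d23:-→d24:-→d25:-→d26:-→d27:-→d28:-→d29:-→d30:-→d31:-→d32:H2 -> H2
  del 41.36.200.211/32 (clear depth 32)
  + 131.240.0.0/12 (H1) depth=12
  lookup 131.240.0.35: bits 100000111111 walk d0:H0→d1:-→d2:-→d3:-→d4:-→d5:-→d6:-→d7:-→d8:-→d9:-→d10:-→d11:-→d12:H1 -> H1
  + 131.0.0.0/8 (H2) depth=8
  del 131.0.0.0/8 (clear depth 8)

== LOOKUPS ==
["H2","H2","H0","H2","H0","H2","H1"]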